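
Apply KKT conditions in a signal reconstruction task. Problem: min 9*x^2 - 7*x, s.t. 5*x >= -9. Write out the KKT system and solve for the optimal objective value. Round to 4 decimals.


Step 1: Try lambda = 0 (constraint inactive).
Stationarity: 2*9*x - 7 = 0
x* = 7/(2*9) = 7/18 = 0.3889 (rounded; the exact value 7/18 is used below)
Check constraint: 5*0.3889 = 1.9445 >= -9 -- satisfied.
Step 2: Compute optimal value.
f(x*) = 9*(7/18)^2 - 7*(7/18) = -1.3611


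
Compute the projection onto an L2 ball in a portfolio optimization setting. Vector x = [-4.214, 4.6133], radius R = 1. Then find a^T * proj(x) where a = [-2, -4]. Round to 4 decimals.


Step 1: Compute ||x|| (intermediates to 6 decimals).
||x|| = sqrt((-4.214)^2 + 4.6133^2) = 6.248226
Step 2: Project.
Since ||x|| > R, scale = R/||x|| = 1/6.248226 = 0.160045, proj(x) = scale * x
proj(x) = [-0.67443, 0.738336]
Step 3: Dot product.
a^T * proj(x) = -2*(-0.67443) - 4*0.738336 = -1.6045


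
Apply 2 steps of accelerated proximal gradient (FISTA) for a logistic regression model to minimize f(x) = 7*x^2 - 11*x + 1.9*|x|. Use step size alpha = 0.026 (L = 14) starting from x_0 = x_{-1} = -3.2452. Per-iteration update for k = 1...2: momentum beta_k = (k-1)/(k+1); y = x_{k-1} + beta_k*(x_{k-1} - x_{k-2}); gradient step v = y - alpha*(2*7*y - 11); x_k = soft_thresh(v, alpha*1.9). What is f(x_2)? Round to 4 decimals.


FISTA on f(x) = 7*x^2 - 11*x + 1.9*|x|
L = 14, alpha = 0.026
Iteration 1: beta = 0.0, y = -3.2452 + 0.0*(-3.2452 + 3.2452) = -3.2452
  grad(y) = -56.4328, v = y - alpha*grad = -1.7779
  prox(v) = soft_thresh(-1.7779, 0.0494) = -1.7285
Iteration 2: beta = 0.3333, y = -1.7285 + 0.3333*(-1.7285 + 3.2452) = -1.223
  grad(y) = -28.1219, v = y - alpha*grad = -0.4918
  prox(v) = soft_thresh(-0.4918, 0.0494) = -0.4424
f(x_2) = 7*(-0.4424)^2 - 11*(-0.4424) + 1.9*|-0.4424| = 7.0775


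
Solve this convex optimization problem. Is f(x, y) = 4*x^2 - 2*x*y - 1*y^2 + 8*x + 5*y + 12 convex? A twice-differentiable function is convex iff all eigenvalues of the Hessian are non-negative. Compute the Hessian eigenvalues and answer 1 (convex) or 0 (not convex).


The Hessian of f(x,y) = 4*x^2 - 2*x*y - 1*y^2 + 8*x + 5*y + 12 is:
H = [[8, -2], [-2, -2]]
Trace = 8 - 2 = 6
Determinant = 8*-2 - (-2)^2 = -20
Discriminant = (6)^2 - 4*-20 = 116.0
Eigenvalues: lambda_1 = -2.3852, lambda_2 = 8.3852
The function is not convex.

0


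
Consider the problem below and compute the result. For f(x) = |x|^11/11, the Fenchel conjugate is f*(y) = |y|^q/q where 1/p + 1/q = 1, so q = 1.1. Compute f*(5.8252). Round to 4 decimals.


The conjugate exponent q satisfies 1/p + 1/q = 1.
p = 11, so q = 11/(11 - 1) = 1.1
|y|^q = 5.8252^1.1 = 6.9477
f*(5.8252) = 6.9477 / 1.1 = 6.3161


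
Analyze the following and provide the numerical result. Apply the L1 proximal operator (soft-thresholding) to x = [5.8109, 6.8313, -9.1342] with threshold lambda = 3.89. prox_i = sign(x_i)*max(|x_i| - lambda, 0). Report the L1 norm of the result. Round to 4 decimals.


Soft-thresholding with lambda = 3.89:
prox(5.8109) = sign(5.8109)*max(|5.8109| - 3.89, 0) = 1.9209
prox(6.8313) = sign(6.8313)*max(|6.8313| - 3.89, 0) = 2.9413
prox(-9.1342) = sign(-9.1342)*max(|-9.1342| - 3.89, 0) = -5.2442
prox(x) = [1.9209, 2.9413, -5.2442]
||prox(x)||_1 = 1.9209 + 2.9413 + 5.2442 = 10.1064


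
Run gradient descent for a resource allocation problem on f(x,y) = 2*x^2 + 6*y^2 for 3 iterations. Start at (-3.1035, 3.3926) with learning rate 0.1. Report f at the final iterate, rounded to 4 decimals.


Gradient descent on f(x,y) = 2*x^2 + 6*y^2.
Starting point: (-3.1035, 3.3926), alpha = 0.1
Step 1: grad_x = 2*2*-3.1035 = -12.414, grad_y = 2*6*3.3926 = 40.7112
  x_1 = -3.1035 - 0.1*-12.414 = -1.8621
  y_1 = 3.3926 - 0.1*40.7112 = -0.6785
Step 2: grad_x = 2*2*-1.8621 = -7.4484, grad_y = 2*6*-0.6785 = -8.1422
  x_2 = -1.8621 - 0.1*-7.4484 = -1.1173
  y_2 = -0.6785 - 0.1*-8.1422 = 0.1357
Step 3: grad_x = 2*2*-1.1173 = -4.469, grad_y = 2*6*0.1357 = 1.6284
  x_3 = -1.1173 - 0.1*-4.469 = -0.6704
  y_3 = 0.1357 - 0.1*1.6284 = -0.0271
f(-0.6704, -0.0271) = 2*(-0.6704)^2 + 6*(-0.0271)^2 = 0.9032


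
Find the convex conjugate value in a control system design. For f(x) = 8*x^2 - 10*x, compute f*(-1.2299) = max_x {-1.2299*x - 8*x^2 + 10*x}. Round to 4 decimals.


f*(y) = sup_x {y*x - a*x^2 - b*x} = sup_x {(y-b)*x - a*x^2}
FOC: (y - b) - 2a*x = 0 => x* = (y - b)/(2a)
x* = (-1.2299 + 10)/(2*8) = 0.5481
f*(-1.2299) = (y-b)^2/(4a) = (-1.2299 + 10)^2/(4*8)
= 76.9147/32 = 2.4036


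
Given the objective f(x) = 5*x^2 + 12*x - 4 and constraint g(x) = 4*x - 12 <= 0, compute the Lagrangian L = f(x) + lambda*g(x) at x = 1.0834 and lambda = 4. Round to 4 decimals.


Step 1: Evaluate f(x).
f(1.0834) = 5*1.0834^2 + 12*1.0834 - 4 = 14.8696
Step 2: Evaluate g(x).
g(1.0834) = 4*1.0834 - 12 = -7.6664
Step 3: Compute Lagrangian.
L = 14.8696 + 4*-7.6664 = -15.796


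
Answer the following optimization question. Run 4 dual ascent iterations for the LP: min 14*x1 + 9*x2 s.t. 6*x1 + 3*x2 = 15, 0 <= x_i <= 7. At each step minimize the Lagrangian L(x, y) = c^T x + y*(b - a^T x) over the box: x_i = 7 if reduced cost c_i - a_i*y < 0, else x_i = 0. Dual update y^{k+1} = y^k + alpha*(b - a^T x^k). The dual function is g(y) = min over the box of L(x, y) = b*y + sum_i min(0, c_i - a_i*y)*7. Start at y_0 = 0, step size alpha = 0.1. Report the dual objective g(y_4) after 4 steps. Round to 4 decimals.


Dual ascent for LP: min 14*x1 + 9*x2, 6*x1 + 3*x2 = 15, 0 <= x_i <= 7
Step 1: y^k = 0.0, reduced costs: (14.0, 9.0)
  x^k = (0.0, 0.0), subgradient = b - a^T x = 15.0
  y^{k+1} = 0.0 + 0.1*15.0 = 1.5
Step 2: y^k = 1.5, reduced costs: (5.0, 4.5)
  x^k = (0.0, 0.0), subgradient = b - a^T x = 15.0
  y^{k+1} = 1.5 + 0.1*15.0 = 3.0
Step 3: y^k = 3.0, reduced costs: (-4.0, 0.0)
  x^k = (7.0, 0.0), subgradient = b - a^T x = -27.0
  y^{k+1} = 3.0 + 0.1*-27.0 = 0.3
Step 4: y^k = 0.3, reduced costs: (12.2, 8.1)
  x^k = (0.0, 0.0), subgradient = b - a^T x = 15.0
  y^{k+1} = 0.3 + 0.1*15.0 = 1.8
Dual objective at y_4 = 1.8: reduced costs (3.2, 3.6), box minimizer x = (0.0, 0.0)
g(y_4) = b*y + (c1 - a1*y)*x1 + (c2 - a2*y)*x2 = 15*1.8 + 3.2*0.0 + 3.6*0.0 = 27.0 + 0.0 + 0.0 = 27.0


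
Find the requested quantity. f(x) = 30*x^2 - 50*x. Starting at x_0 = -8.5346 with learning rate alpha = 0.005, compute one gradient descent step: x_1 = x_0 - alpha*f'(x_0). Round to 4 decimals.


We compute the gradient at x_0 and apply the update.
f'(x) = 60*x - 50
f'(-8.5346) = 60*-8.5346 - 50 = -562.076
x_1 = -8.5346 - 0.005*-562.076 = -5.7242


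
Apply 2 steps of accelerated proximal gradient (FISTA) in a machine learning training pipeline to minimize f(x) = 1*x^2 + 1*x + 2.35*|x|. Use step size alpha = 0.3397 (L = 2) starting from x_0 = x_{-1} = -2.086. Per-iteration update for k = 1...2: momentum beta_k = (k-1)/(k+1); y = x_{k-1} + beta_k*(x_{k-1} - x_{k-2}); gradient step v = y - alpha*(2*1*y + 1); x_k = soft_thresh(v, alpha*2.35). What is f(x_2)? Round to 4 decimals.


FISTA on f(x) = 1*x^2 + 1*x + 2.35*|x|
L = 2, alpha = 0.3397
Iteration 1: beta = 0.0, y = -2.086 + 0.0*(-2.086 + 2.086) = -2.086
  grad(y) = -3.172, v = y - alpha*grad = -1.0085
  prox(v) = soft_thresh(-1.0085, 0.7983) = -0.2102
Iteration 2: beta = 0.3333, y = -0.2102 + 0.3333*(-0.2102 + 2.086) = 0.4151
  grad(y) = 1.8302, v = y - alpha*grad = -0.2066
  prox(v) = soft_thresh(-0.2066, 0.7983) = 0.0
f(x_2) = 1*0.0^2 + 1*0.0 + 2.35*|0.0| = 0.0


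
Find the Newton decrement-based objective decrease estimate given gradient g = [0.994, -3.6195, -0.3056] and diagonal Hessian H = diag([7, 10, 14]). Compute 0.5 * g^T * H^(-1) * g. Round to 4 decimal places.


Step 1: H is diagonal, so H^(-1) * g = [0.142, -0.362, -0.0218].
Step 2: g^T H^(-1) g = sum_i g_i^2 / H_ii
  = (0.994)^2/7 + (-3.6195)^2/10 + (-0.3056)^2/14
  = 0.1411 + 1.3101 + 0.0067 = 1.4579
Step 3: Objective decrease = 0.5 * g^T H^(-1) g = 0.7289


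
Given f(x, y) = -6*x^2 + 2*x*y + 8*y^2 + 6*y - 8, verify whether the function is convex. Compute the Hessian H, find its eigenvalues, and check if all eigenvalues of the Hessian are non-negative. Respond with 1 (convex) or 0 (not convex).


The Hessian of f(x,y) = -6*x^2 + 2*x*y + 8*y^2 + 6*y - 8 is:
H = [[-12, 2], [2, 16]]
Trace = -12 + 16 = 4
Determinant = -12*16 - (2)^2 = -196
Discriminant = (4)^2 - 4*-196 = 800.0
Eigenvalues: lambda_1 = -12.1421, lambda_2 = 16.1421
The function is not convex.

0


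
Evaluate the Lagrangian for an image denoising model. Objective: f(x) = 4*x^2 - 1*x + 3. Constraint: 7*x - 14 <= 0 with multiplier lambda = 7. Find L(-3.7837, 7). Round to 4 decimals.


Step 1: Evaluate f(x).
f(-3.7837) = 4*(-3.7837)^2 - 1*(-3.7837) + 3 = 64.0492
Step 2: Evaluate g(x).
g(-3.7837) = 7*-3.7837 - 14 = -40.4859
Step 3: Compute Lagrangian.
L = 64.0492 + 7*-40.4859 = -219.3521


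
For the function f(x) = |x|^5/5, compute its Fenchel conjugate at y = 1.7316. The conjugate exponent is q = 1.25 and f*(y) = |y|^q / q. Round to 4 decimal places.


The conjugate exponent q satisfies 1/p + 1/q = 1.
p = 5, so q = 5/(5 - 1) = 1.25
|y|^q = 1.7316^1.25 = 1.9864
f*(1.7316) = 1.9864 / 1.25 = 1.5891


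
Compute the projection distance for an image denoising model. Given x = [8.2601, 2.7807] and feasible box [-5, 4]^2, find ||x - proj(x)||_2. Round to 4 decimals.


Project each component onto [-5, 4].
clip(8.2601) = 4.0, clip(2.7807) = 2.7807
Projection = [4.0, 2.7807]
Squared diffs: [18.1485, 0.0]
Distance = sqrt(18.1485) = 4.2601


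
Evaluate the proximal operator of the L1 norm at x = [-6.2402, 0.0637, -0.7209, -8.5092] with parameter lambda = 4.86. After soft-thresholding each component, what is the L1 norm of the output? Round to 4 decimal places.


Soft-thresholding with lambda = 4.86:
prox(-6.2402) = sign(-6.2402)*max(|-6.2402| - 4.86, 0) = -1.3802
prox(0.0637) = sign(0.0637)*max(|0.0637| - 4.86, 0) = 0.0
prox(-0.7209) = sign(-0.7209)*max(|-0.7209| - 4.86, 0) = 0.0
prox(-8.5092) = sign(-8.5092)*max(|-8.5092| - 4.86, 0) = -3.6492
prox(x) = [-1.3802, 0.0, 0.0, -3.6492]
||prox(x)||_1 = 1.3802 + 0.0 + 0.0 + 3.6492 = 5.0294


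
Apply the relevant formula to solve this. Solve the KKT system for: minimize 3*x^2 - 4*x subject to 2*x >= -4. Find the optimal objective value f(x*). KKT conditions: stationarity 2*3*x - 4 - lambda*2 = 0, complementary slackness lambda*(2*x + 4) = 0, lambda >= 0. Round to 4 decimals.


Step 1: Try lambda = 0 (constraint inactive).
Stationarity: 2*3*x - 4 = 0
x* = 4/(2*3) = 2/3 = 0.6667 (rounded; the exact value 2/3 is used below)
Check constraint: 2*0.6667 = 1.3334 >= -4 -- satisfied.
Step 2: Compute optimal value.
f(x*) = 3*(2/3)^2 - 4*(2/3) = -1.3333


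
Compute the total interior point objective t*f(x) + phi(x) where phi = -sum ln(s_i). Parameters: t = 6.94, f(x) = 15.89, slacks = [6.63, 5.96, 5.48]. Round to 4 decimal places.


Step 1: Compute log-barrier.
ln values: [1.8916, 1.7851, 1.7011]
phi = -(1.8916 + 1.7851 + 1.7011) = -5.3778
Step 2: Compute augmented objective.
t*f(x) = 6.94*15.89 = 110.2766
Total = 110.2766 - 5.3778 = 104.8988


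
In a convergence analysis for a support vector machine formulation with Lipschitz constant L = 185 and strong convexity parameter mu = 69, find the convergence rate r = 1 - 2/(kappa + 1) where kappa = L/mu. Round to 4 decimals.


Step 1: Compute the condition number.
kappa = L/mu = 185/69 = 2.6812
Step 2: Compute the convergence rate.
r = 1 - 2/(kappa + 1) = 1 - 2*mu/(L + mu) = (L - mu)/(L + mu) = 116/254 = 0.4567


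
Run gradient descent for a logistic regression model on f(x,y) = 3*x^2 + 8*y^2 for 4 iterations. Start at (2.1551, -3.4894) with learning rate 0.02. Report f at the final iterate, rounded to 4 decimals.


Gradient descent on f(x,y) = 3*x^2 + 8*y^2.
Starting point: (2.1551, -3.4894), alpha = 0.02
Step 1: grad_x = 2*3*2.1551 = 12.9306, grad_y = 2*8*-3.4894 = -55.8304
  x_1 = 2.1551 - 0.02*12.9306 = 1.8965
  y_1 = -3.4894 - 0.02*-55.8304 = -2.3728
Step 2: grad_x = 2*3*1.8965 = 11.3789, grad_y = 2*8*-2.3728 = -37.9647
  x_2 = 1.8965 - 0.02*11.3789 = 1.6689
  y_2 = -2.3728 - 0.02*-37.9647 = -1.6135
Step 3: grad_x = 2*3*1.6689 = 10.0135, grad_y = 2*8*-1.6135 = -25.816
  x_3 = 1.6689 - 0.02*10.0135 = 1.4686
  y_3 = -1.6135 - 0.02*-25.816 = -1.0972
Step 4: grad_x = 2*3*1.4686 = 8.8118, grad_y = 2*8*-1.0972 = -17.5549
  x_4 = 1.4686 - 0.02*8.8118 = 1.2924
  y_4 = -1.0972 - 0.02*-17.5549 = -0.7461
f(1.2924, -0.7461) = 3*1.2924^2 + 8*(-0.7461)^2 = 9.464


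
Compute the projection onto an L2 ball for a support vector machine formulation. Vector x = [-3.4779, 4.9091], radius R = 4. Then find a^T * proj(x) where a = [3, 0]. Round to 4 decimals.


Step 1: Compute ||x|| (intermediates to 6 decimals).
||x|| = sqrt((-3.4779)^2 + 4.9091^2) = 6.016232
Step 2: Project.
Since ||x|| > R, scale = R/||x|| = 4/6.016232 = 0.664868, proj(x) = scale * x
proj(x) = [-2.312344, 3.263903]
Step 3: Dot product.
a^T * proj(x) = 3*(-2.312344) + 0*3.263903 = -6.937


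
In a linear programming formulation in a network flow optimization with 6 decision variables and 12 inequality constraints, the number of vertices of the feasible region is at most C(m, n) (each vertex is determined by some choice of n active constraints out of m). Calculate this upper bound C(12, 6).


Each vertex corresponds to some choice of n active constraints out of m, so the number of vertices is at most C(m, n) = m! / (n!(m-n)!).
m = 12, n = 6
Numerator: 12 * 11 * 10 * 9 * 8 * 7
Denominator: 6! = 720
C(12, 6) = 924


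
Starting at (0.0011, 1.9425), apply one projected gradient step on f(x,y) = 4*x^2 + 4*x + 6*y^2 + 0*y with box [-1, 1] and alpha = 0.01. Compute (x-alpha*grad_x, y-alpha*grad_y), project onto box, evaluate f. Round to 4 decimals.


Step 1: Compute gradient at (0.0011, 1.9425).
grad_x = 2*4*0.0011 + 4 = 4.0088
grad_y = 2*6*1.9425 + 0 = 23.31
Step 2: Gradient step.
x_raw = 0.0011 - 0.01*4.0088 = -0.039
y_raw = 1.9425 - 0.01*23.31 = 1.7094
Step 3: Project onto [-1, 1].
x_proj = clip(-0.039) = -0.039
y_proj = clip(1.7094) = 1.0
Step 4: Evaluate f.
f(-0.039, 1.0) = 5.8501


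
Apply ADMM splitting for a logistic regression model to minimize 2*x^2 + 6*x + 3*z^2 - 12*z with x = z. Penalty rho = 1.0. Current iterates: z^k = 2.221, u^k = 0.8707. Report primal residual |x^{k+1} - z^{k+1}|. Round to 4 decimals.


ADMM iteration with rho = 1.0, z^k = 2.221, u^k = 0.8707
Step 1: x-update.
Minimize 2*x^2 + 6*x + (1.0/2)*(x - 2.221 + 0.8707)^2
FOC: (2*2 + 1.0)*x = -6 + 1.0*(2.221 - 0.8707)
x^{k+1} = -0.9299
Step 2: z-update.
Minimize 3*z^2 - 12*z + (1.0/2)*(-0.9299 - z + 0.8707)^2
FOC: (2*3 + 1.0)*z = 12 + 1.0*(-0.9299 + 0.8707)
z^{k+1} = 1.7058
Step 3: u-update.
u^{k+1} = 0.8707 - 0.9299 - 1.7058 = -1.7651
Step 4: Primal residual = |-0.9299 - 1.7058| = 2.6358


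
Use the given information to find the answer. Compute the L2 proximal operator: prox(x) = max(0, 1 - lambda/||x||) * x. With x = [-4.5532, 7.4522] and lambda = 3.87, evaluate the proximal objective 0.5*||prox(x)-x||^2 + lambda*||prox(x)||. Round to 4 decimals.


Step 1: Compute ||x||.
||x|| = 8.7331
Step 2: Compute scaling factor.
scale = max(0, 1 - 3.87/8.7331) = 0.5569
Step 3: prox(x) = [-2.5355, 4.1498]
||prox(x)|| = 4.8631
Step 4: Proximal objective.
0.5*||prox-x||^2 = 7.4885
lambda*||prox|| = 18.8202
Total = 26.3086


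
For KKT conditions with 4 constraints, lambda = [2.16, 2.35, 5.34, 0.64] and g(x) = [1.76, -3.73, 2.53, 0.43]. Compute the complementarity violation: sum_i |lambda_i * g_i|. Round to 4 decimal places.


KKT complementary slackness check:
lambda_1 * g_1 = 2.16 * 1.76 = 3.8016
lambda_2 * g_2 = 2.35 * -3.73 = -8.7655
lambda_3 * g_3 = 5.34 * 2.53 = 13.5102
lambda_4 * g_4 = 0.64 * 0.43 = 0.2752
Total violation = 3.8016 + 8.7655 + 13.5102 + 0.2752 = 26.3525


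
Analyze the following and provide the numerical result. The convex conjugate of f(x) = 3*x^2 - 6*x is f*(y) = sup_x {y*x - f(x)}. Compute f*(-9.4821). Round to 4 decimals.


f*(y) = sup_x {y*x - a*x^2 - b*x} = sup_x {(y-b)*x - a*x^2}
FOC: (y - b) - 2a*x = 0 => x* = (y - b)/(2a)
x* = (-9.4821 + 6)/(2*3) = -0.5804
f*(-9.4821) = (y-b)^2/(4a) = (-9.4821 + 6)^2/(4*3)
= 12.125/12 = 1.0104


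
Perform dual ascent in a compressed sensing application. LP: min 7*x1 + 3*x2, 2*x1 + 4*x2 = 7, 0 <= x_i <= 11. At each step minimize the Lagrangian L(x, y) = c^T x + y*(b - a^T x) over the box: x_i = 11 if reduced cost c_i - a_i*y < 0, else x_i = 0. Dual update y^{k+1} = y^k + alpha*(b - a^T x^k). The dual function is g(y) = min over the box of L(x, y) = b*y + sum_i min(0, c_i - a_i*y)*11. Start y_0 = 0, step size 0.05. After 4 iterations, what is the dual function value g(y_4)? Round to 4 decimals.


Dual ascent for LP: min 7*x1 + 3*x2, 2*x1 + 4*x2 = 7, 0 <= x_i <= 11
Step 1: y^k = 0.0, reduced costs: (7.0, 3.0)
  x^k = (0.0, 0.0), subgradient = b - a^T x = 7.0
  y^{k+1} = 0.0 + 0.05*7.0 = 0.35
Step 2: y^k = 0.35, reduced costs: (6.3, 1.6)
  x^k = (0.0, 0.0), subgradient = b - a^T x = 7.0
  y^{k+1} = 0.35 + 0.05*7.0 = 0.7
Step 3: y^k = 0.7, reduced costs: (5.6, 0.2)
  x^k = (0.0, 0.0), subgradient = b - a^T x = 7.0
  y^{k+1} = 0.7 + 0.05*7.0 = 1.05
Step 4: y^k = 1.05, reduced costs: (4.9, -1.2)
  x^k = (0.0, 11.0), subgradient = b - a^T x = -37.0
  y^{k+1} = 1.05 + 0.05*-37.0 = -0.8
Dual objective at y_4 = -0.8: reduced costs (8.6, 6.2), box minimizer x = (0.0, 0.0)
g(y_4) = b*y + (c1 - a1*y)*x1 + (c2 - a2*y)*x2 = 7*(-0.8) + 8.6*0.0 + 6.2*0.0 = -5.6 + 0.0 + 0.0 = -5.6


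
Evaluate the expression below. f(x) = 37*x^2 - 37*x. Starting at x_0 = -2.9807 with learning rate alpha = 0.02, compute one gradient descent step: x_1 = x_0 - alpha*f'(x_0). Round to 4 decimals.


We compute the gradient at x_0 and apply the update.
f'(x) = 74*x - 37
f'(-2.9807) = 74*-2.9807 - 37 = -257.5718
x_1 = -2.9807 - 0.02*-257.5718 = 2.1707


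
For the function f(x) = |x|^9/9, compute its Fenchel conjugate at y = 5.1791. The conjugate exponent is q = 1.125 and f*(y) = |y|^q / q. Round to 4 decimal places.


The conjugate exponent q satisfies 1/p + 1/q = 1.
p = 9, so q = 9/(9 - 1) = 1.125
|y|^q = 5.1791^1.125 = 6.3612
f*(5.1791) = 6.3612 / 1.125 = 5.6544


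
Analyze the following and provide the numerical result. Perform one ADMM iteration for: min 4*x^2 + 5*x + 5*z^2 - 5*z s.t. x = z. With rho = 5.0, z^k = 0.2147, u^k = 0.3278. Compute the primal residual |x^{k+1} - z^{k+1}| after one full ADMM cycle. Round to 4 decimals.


ADMM iteration with rho = 5.0, z^k = 0.2147, u^k = 0.3278
Step 1: x-update.
Minimize 4*x^2 + 5*x + (5.0/2)*(x - 0.2147 + 0.3278)^2
FOC: (2*4 + 5.0)*x = -5 + 5.0*(0.2147 - 0.3278)
x^{k+1} = -0.4281
Step 2: z-update.
Minimize 5*z^2 - 5*z + (5.0/2)*(-0.4281 - z + 0.3278)^2
FOC: (2*5 + 5.0)*z = 5 + 5.0*(-0.4281 + 0.3278)
z^{k+1} = 0.2999
Step 3: u-update.
u^{k+1} = 0.3278 - 0.4281 - 0.2999 = -0.4002
Step 4: Primal residual = |-0.4281 - 0.2999| = 0.728


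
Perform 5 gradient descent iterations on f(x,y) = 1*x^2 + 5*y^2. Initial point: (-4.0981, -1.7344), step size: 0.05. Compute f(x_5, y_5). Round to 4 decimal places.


Gradient descent on f(x,y) = 1*x^2 + 5*y^2.
Starting point: (-4.0981, -1.7344), alpha = 0.05
Step 1: grad_x = 2*1*-4.0981 = -8.1962, grad_y = 2*5*-1.7344 = -17.344
  x_1 = -4.0981 - 0.05*-8.1962 = -3.6883
  y_1 = -1.7344 - 0.05*-17.344 = -0.8672
Step 2: grad_x = 2*1*-3.6883 = -7.3766, grad_y = 2*5*-0.8672 = -8.672
  x_2 = -3.6883 - 0.05*-7.3766 = -3.3195
  y_2 = -0.8672 - 0.05*-8.672 = -0.4336
Step 3: grad_x = 2*1*-3.3195 = -6.6389, grad_y = 2*5*-0.4336 = -4.336
  x_3 = -3.3195 - 0.05*-6.6389 = -2.9875
  y_3 = -0.4336 - 0.05*-4.336 = -0.2168
Step 4: grad_x = 2*1*-2.9875 = -5.975, grad_y = 2*5*-0.2168 = -2.168
  x_4 = -2.9875 - 0.05*-5.975 = -2.6888
  y_4 = -0.2168 - 0.05*-2.168 = -0.1084
Step 5: grad_x = 2*1*-2.6888 = -5.3775, grad_y = 2*5*-0.1084 = -1.084
  x_5 = -2.6888 - 0.05*-5.3775 = -2.4199
  y_5 = -0.1084 - 0.05*-1.084 = -0.0542
f(-2.4199, -0.0542) = 1*(-2.4199)^2 + 5*(-0.0542)^2 = 5.8705


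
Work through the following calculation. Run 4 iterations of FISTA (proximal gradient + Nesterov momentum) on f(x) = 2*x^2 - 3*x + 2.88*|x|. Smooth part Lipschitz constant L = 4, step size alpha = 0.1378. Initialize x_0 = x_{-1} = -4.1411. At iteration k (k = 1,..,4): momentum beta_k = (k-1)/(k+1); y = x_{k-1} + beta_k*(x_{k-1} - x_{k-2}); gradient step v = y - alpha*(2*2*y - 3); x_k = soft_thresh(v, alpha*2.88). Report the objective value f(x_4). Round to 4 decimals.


FISTA on f(x) = 2*x^2 - 3*x + 2.88*|x|
L = 4, alpha = 0.1378
Iteration 1: beta = 0.0, y = -4.1411 + 0.0*(-4.1411 + 4.1411) = -4.1411
  grad(y) = -19.5644, v = y - alpha*grad = -1.4451
  prox(v) = soft_thresh(-1.4451, 0.3969) = -1.0483
Iteration 2: beta = 0.3333, y = -1.0483 + 0.3333*(-1.0483 + 4.1411) = -0.0173
  grad(y) = -3.0693, v = y - alpha*grad = 0.4056
  prox(v) = soft_thresh(0.4056, 0.3969) = 0.0088
Iteration 3: beta = 0.5, y = 0.0088 + 0.5*(0.0088 + 1.0483) = 0.5373
  grad(y) = -0.8509, v = y - alpha*grad = 0.6545
  prox(v) = soft_thresh(0.6545, 0.3969) = 0.2577
Iteration 4: beta = 0.6, y = 0.2577 + 0.6*(0.2577 - 0.0088) = 0.407
  grad(y) = -1.372, v = y - alpha*grad = 0.5961
  prox(v) = soft_thresh(0.5961, 0.3969) = 0.1992
f(x_4) = 2*0.1992^2 - 3*0.1992 + 2.88*|0.1992| = 0.0555


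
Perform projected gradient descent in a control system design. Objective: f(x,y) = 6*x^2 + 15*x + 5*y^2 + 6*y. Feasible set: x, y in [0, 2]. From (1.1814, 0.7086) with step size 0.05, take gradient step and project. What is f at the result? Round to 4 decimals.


Step 1: Compute gradient at (1.1814, 0.7086).
grad_x = 2*6*1.1814 + 15 = 29.1768
grad_y = 2*5*0.7086 + 6 = 13.086
Step 2: Gradient step.
x_raw = 1.1814 - 0.05*29.1768 = -0.2774
y_raw = 0.7086 - 0.05*13.086 = 0.0543
Step 3: Project onto [0, 2].
x_proj = clip(-0.2774) = 0.0
y_proj = clip(0.0543) = 0.0543
Step 4: Evaluate f.
f(0.0, 0.0543) = 0.3405


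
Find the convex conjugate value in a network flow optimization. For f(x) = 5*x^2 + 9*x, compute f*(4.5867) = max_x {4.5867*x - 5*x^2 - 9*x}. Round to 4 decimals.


f*(y) = sup_x {y*x - a*x^2 - b*x} = sup_x {(y-b)*x - a*x^2}
FOC: (y - b) - 2a*x = 0 => x* = (y - b)/(2a)
x* = (4.5867 - 9)/(2*5) = -0.4413
f*(4.5867) = (y-b)^2/(4a) = (4.5867 - 9)^2/(4*5)
= 19.4772/20 = 0.9739


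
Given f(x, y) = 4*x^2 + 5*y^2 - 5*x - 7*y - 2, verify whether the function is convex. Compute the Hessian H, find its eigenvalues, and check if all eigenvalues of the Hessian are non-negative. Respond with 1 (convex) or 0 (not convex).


The Hessian of f(x,y) = 4*x^2 + 5*y^2 - 5*x - 7*y - 2 is:
H = [[8, 0], [0, 10]]
Trace = 8 + 10 = 18
Determinant = 8*10 - (0)^2 = 80
Discriminant = (18)^2 - 4*80 = 4.0
Eigenvalues: lambda_1 = 8.0, lambda_2 = 10.0
The function is convex.

1


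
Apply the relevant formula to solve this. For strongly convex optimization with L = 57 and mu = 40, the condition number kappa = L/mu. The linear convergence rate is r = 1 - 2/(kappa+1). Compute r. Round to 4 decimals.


Step 1: Compute the condition number.
kappa = L/mu = 57/40 = 1.425
Step 2: Compute the convergence rate.
r = 1 - 2/(kappa + 1) = 1 - 2*mu/(L + mu) = (L - mu)/(L + mu) = 17/97 = 0.1753


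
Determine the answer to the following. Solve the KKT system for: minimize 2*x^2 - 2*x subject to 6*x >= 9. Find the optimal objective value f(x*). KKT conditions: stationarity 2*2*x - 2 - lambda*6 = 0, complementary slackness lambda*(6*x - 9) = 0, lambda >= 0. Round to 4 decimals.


Step 1: Try lambda = 0 (constraint inactive).
x_unc = 2/(2*2) = 0.5
Check: 6*0.5 = 3.0 < 9 -- violated!
Step 2: Constraint must be active: 6*x = 9
x* = 9/6 = 1.5
lambda = (2*2*1.5 - 2)/6 = 0.6667
Step 3: Compute optimal value.
f(x*) = 2*1.5^2 - 2*1.5 = 1.5


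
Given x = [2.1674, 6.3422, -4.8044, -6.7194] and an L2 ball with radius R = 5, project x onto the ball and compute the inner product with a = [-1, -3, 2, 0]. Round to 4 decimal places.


Step 1: Compute ||x|| (intermediates to 6 decimals).
||x|| = sqrt(2.1674^2 + 6.3422^2 + (-4.8044)^2 + (-6.7194)^2) = 10.637374
Step 2: Project.
Since ||x|| > R, scale = R/||x|| = 5/10.637374 = 0.470041, proj(x) = scale * x
proj(x) = [1.018767, 2.981094, -2.258265, -3.158393]
Step 3: Dot product.
a^T * proj(x) = -1*1.018767 - 3*2.981094 + 2*(-2.258265) + 0*(-3.158393) = -14.4786


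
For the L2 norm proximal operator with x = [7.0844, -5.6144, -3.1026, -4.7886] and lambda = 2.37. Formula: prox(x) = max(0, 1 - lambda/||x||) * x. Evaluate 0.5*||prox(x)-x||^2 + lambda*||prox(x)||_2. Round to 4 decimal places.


Step 1: Compute ||x||.
||x|| = 10.6896
Step 2: Compute scaling factor.
scale = max(0, 1 - 2.37/10.6896) = 0.7783
Step 3: prox(x) = [5.5137, -4.3696, -2.4147, -3.7269]
||prox(x)|| = 8.3196
Step 4: Proximal objective.
0.5*||prox-x||^2 = 2.8085
lambda*||prox|| = 19.7175
Total = 22.5258


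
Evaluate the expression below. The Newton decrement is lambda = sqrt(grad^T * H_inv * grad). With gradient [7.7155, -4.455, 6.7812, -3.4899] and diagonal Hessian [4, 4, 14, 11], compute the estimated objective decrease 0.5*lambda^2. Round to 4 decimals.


Step 1: H is diagonal, so H^(-1) * g = [1.9289, -1.1138, 0.4844, -0.3173].
Step 2: g^T H^(-1) g = sum_i g_i^2 / H_ii
  = (7.7155)^2/4 + (-4.455)^2/4 + (6.7812)^2/14 + (-3.4899)^2/11
  = 14.8822 + 4.9618 + 3.2846 + 1.1072 = 24.2358
Step 3: Objective decrease = 0.5 * g^T H^(-1) g = 12.1179


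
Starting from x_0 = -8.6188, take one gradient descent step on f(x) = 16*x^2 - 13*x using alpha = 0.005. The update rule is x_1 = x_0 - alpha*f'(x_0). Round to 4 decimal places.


We compute the gradient at x_0 and apply the update.
f'(x) = 32*x - 13
f'(-8.6188) = 32*-8.6188 - 13 = -288.8016
x_1 = -8.6188 - 0.005*-288.8016 = -7.1748


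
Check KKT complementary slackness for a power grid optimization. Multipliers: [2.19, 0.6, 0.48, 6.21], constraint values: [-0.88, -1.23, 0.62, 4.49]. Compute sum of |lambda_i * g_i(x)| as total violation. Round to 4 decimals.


KKT complementary slackness check:
lambda_1 * g_1 = 2.19 * -0.88 = -1.9272
lambda_2 * g_2 = 0.6 * -1.23 = -0.738
lambda_3 * g_3 = 0.48 * 0.62 = 0.2976
lambda_4 * g_4 = 6.21 * 4.49 = 27.8829
Total violation = 1.9272 + 0.738 + 0.2976 + 27.8829 = 30.8457


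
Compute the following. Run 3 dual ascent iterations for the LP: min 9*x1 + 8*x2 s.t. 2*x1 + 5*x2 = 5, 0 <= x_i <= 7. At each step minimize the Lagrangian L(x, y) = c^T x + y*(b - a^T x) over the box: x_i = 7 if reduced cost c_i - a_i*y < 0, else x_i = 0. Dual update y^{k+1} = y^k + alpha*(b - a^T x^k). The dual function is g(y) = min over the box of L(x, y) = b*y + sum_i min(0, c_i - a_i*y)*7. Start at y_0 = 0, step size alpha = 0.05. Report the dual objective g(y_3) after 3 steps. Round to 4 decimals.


Dual ascent for LP: min 9*x1 + 8*x2, 2*x1 + 5*x2 = 5, 0 <= x_i <= 7
Step 1: y^k = 0.0, reduced costs: (9.0, 8.0)
  x^k = (0.0, 0.0), subgradient = b - a^T x = 5.0
  y^{k+1} = 0.0 + 0.05*5.0 = 0.25
Step 2: y^k = 0.25, reduced costs: (8.5, 6.75)
  x^k = (0.0, 0.0), subgradient = b - a^T x = 5.0
  y^{k+1} = 0.25 + 0.05*5.0 = 0.5
Step 3: y^k = 0.5, reduced costs: (8.0, 5.5)
  x^k = (0.0, 0.0), subgradient = b - a^T x = 5.0
  y^{k+1} = 0.5 + 0.05*5.0 = 0.75
Dual objective at y_3 = 0.75: reduced costs (7.5, 4.25), box minimizer x = (0.0, 0.0)
g(y_3) = b*y + (c1 - a1*y)*x1 + (c2 - a2*y)*x2 = 5*0.75 + 7.5*0.0 + 4.25*0.0 = 3.75 + 0.0 + 0.0 = 3.75


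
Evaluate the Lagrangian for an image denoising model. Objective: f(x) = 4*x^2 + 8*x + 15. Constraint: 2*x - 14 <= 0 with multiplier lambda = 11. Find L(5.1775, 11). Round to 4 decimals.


Step 1: Evaluate f(x).
f(5.1775) = 4*5.1775^2 + 8*5.1775 + 15 = 163.646
Step 2: Evaluate g(x).
g(5.1775) = 2*5.1775 - 14 = -3.645
Step 3: Compute Lagrangian.
L = 163.646 + 11*-3.645 = 123.551


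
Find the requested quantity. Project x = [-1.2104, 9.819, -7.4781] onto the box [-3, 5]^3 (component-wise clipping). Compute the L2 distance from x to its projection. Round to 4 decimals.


Project each component onto [-3, 5].
clip(-1.2104) = -1.2104, clip(9.819) = 5.0, clip(-7.4781) = -3.0
Projection = [-1.2104, 5.0, -3.0]
Squared diffs: [0.0, 23.2228, 20.0534]
Distance = sqrt(43.2762) = 6.5785


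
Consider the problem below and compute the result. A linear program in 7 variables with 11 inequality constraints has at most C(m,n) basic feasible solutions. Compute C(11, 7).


Each vertex corresponds to some choice of n active constraints out of m, so the number of vertices is at most C(m, n) = m! / (n!(m-n)!).
m = 11, n = 7
Numerator: 11 * 10 * 9 * 8 * 7 * 6 * 5
Denominator: 7! = 5040
C(11, 7) = 330


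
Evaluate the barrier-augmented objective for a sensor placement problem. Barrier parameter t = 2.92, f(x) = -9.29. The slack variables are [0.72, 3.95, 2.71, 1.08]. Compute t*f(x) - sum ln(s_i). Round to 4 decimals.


Step 1: Compute log-barrier.
ln values: [-0.3285, 1.3737, 0.9969, 0.077]
phi = -(-0.3285 + 1.3737 + 0.9969 + 0.077) = -2.1191
Step 2: Compute augmented objective.
t*f(x) = 2.92*-9.29 = -27.1268
Total = -27.1268 - 2.1191 = -29.2459


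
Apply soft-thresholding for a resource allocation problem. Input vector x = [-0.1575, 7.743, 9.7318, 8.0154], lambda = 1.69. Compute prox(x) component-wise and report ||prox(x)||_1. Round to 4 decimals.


Soft-thresholding with lambda = 1.69:
prox(-0.1575) = sign(-0.1575)*max(|-0.1575| - 1.69, 0) = 0.0
prox(7.743) = sign(7.743)*max(|7.743| - 1.69, 0) = 6.053
prox(9.7318) = sign(9.7318)*max(|9.7318| - 1.69, 0) = 8.0418
prox(8.0154) = sign(8.0154)*max(|8.0154| - 1.69, 0) = 6.3254
prox(x) = [0.0, 6.053, 8.0418, 6.3254]
||prox(x)||_1 = 0.0 + 6.053 + 8.0418 + 6.3254 = 20.4202


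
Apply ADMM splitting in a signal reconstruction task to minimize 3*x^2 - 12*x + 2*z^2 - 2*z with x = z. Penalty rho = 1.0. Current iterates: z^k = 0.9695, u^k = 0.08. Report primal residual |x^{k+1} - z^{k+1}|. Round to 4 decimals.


ADMM iteration with rho = 1.0, z^k = 0.9695, u^k = 0.08
Step 1: x-update.
Minimize 3*x^2 - 12*x + (1.0/2)*(x - 0.9695 + 0.08)^2
FOC: (2*3 + 1.0)*x = 12 + 1.0*(0.9695 - 0.08)
x^{k+1} = 1.8414
Step 2: z-update.
Minimize 2*z^2 - 2*z + (1.0/2)*(1.8414 - z + 0.08)^2
FOC: (2*2 + 1.0)*z = 2 + 1.0*(1.8414 + 0.08)
z^{k+1} = 0.7843
Step 3: u-update.
u^{k+1} = 0.08 + 1.8414 - 0.7843 = 1.1371
Step 4: Primal residual = |1.8414 - 0.7843| = 1.0571


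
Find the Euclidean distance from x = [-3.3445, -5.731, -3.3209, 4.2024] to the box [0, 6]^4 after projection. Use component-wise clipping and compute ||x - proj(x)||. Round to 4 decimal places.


Project each component onto [0, 6].
clip(-3.3445) = 0.0, clip(-5.731) = 0.0, clip(-3.3209) = 0.0, clip(4.2024) = 4.2024
Projection = [0.0, 0.0, 0.0, 4.2024]
Squared diffs: [11.1857, 32.8444, 11.0284, 0.0]
Distance = sqrt(55.0585) = 7.4201


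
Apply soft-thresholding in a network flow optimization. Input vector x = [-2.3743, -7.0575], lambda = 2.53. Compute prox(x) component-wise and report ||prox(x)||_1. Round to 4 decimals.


Soft-thresholding with lambda = 2.53:
prox(-2.3743) = sign(-2.3743)*max(|-2.3743| - 2.53, 0) = 0.0
prox(-7.0575) = sign(-7.0575)*max(|-7.0575| - 2.53, 0) = -4.5275
prox(x) = [0.0, -4.5275]
||prox(x)||_1 = 0.0 + 4.5275 = 4.5275


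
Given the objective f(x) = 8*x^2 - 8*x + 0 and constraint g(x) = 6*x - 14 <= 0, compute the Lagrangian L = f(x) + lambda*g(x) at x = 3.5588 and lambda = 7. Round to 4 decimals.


Step 1: Evaluate f(x).
f(3.5588) = 8*3.5588^2 - 8*3.5588 + 0 = 72.8501
Step 2: Evaluate g(x).
g(3.5588) = 6*3.5588 - 14 = 7.3528
Step 3: Compute Lagrangian.
L = 72.8501 + 7*7.3528 = 124.3197


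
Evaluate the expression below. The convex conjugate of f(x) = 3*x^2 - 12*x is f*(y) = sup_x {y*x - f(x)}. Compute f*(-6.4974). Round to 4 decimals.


f*(y) = sup_x {y*x - a*x^2 - b*x} = sup_x {(y-b)*x - a*x^2}
FOC: (y - b) - 2a*x = 0 => x* = (y - b)/(2a)
x* = (-6.4974 + 12)/(2*3) = 0.9171
f*(-6.4974) = (y-b)^2/(4a) = (-6.4974 + 12)^2/(4*3)
= 30.2786/12 = 2.5232


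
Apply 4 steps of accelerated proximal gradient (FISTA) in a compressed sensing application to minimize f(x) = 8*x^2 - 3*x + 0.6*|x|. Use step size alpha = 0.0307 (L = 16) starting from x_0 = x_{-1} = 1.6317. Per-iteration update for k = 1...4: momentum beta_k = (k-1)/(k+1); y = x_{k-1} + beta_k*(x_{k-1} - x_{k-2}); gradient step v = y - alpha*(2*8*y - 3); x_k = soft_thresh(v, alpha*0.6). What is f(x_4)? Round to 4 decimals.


FISTA on f(x) = 8*x^2 - 3*x + 0.6*|x|
L = 16, alpha = 0.0307
Iteration 1: beta = 0.0, y = 1.6317 + 0.0*(1.6317 - 1.6317) = 1.6317
  grad(y) = 23.1072, v = y - alpha*grad = 0.9223
  prox(v) = soft_thresh(0.9223, 0.0184) = 0.9039
Iteration 2: beta = 0.3333, y = 0.9039 + 0.3333*(0.9039 - 1.6317) = 0.6613
  grad(y) = 7.5806, v = y - alpha*grad = 0.4286
  prox(v) = soft_thresh(0.4286, 0.0184) = 0.4101
Iteration 3: beta = 0.5, y = 0.4101 + 0.5*(0.4101 - 0.9039) = 0.1633
  grad(y) = -0.3877, v = y - alpha*grad = 0.1752
  prox(v) = soft_thresh(0.1752, 0.0184) = 0.1568
Iteration 4: beta = 0.6, y = 0.1568 + 0.6*(0.1568 - 0.4101) = 0.0047
  grad(y) = -2.9245, v = y - alpha*grad = 0.0945
  prox(v) = soft_thresh(0.0945, 0.0184) = 0.0761
f(x_4) = 8*0.0761^2 - 3*0.0761 + 0.6*|0.0761| = -0.1363


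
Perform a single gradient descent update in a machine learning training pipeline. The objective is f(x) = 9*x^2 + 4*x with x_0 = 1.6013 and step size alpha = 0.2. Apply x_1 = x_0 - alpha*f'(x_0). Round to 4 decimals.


We compute the gradient at x_0 and apply the update.
f'(x) = 18*x + 4
f'(1.6013) = 18*1.6013 + 4 = 32.8234
x_1 = 1.6013 - 0.2*32.8234 = -4.9634


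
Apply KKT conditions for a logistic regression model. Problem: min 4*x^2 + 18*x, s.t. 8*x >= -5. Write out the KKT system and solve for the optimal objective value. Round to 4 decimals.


Step 1: Try lambda = 0 (constraint inactive).
x_unc = -18/(2*4) = -2.25
Check: 8*-2.25 = -18.0 < -5 -- violated!
Step 2: Constraint must be active: 8*x = -5
x* = -5/8 = -0.625
lambda = (2*4*(-0.625) + 18)/8 = 1.625
Step 3: Compute optimal value.
f(x*) = 4*(-0.625)^2 + 18*(-0.625) = -9.6875


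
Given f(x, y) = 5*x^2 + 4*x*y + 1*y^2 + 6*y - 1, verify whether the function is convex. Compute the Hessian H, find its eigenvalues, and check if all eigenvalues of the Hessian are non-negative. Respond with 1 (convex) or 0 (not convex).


The Hessian of f(x,y) = 5*x^2 + 4*x*y + 1*y^2 + 6*y - 1 is:
H = [[10, 4], [4, 2]]
Trace = 10 + 2 = 12
Determinant = 10*2 - (4)^2 = 4
Discriminant = (12)^2 - 4*4 = 128.0
Eigenvalues: lambda_1 = 0.3431, lambda_2 = 11.6569
The function is convex.

1


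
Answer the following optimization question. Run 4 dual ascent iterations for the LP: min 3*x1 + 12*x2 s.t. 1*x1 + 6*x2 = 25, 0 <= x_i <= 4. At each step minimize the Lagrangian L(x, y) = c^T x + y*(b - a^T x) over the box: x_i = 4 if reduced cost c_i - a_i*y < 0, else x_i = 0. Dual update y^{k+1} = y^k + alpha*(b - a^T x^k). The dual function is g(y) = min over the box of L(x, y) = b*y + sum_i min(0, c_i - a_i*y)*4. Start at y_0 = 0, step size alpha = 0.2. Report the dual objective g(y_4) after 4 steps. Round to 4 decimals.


Dual ascent for LP: min 3*x1 + 12*x2, 1*x1 + 6*x2 = 25, 0 <= x_i <= 4
Step 1: y^k = 0.0, reduced costs: (3.0, 12.0)
  x^k = (0.0, 0.0), subgradient = b - a^T x = 25.0
  y^{k+1} = 0.0 + 0.2*25.0 = 5.0
Step 2: y^k = 5.0, reduced costs: (-2.0, -18.0)
  x^k = (4.0, 4.0), subgradient = b - a^T x = -3.0
  y^{k+1} = 5.0 + 0.2*-3.0 = 4.4
Step 3: y^k = 4.4, reduced costs: (-1.4, -14.4)
  x^k = (4.0, 4.0), subgradient = b - a^T x = -3.0
  y^{k+1} = 4.4 + 0.2*-3.0 = 3.8
Step 4: y^k = 3.8, reduced costs: (-0.8, -10.8)
  x^k = (4.0, 4.0), subgradient = b - a^T x = -3.0
  y^{k+1} = 3.8 + 0.2*-3.0 = 3.2
Dual objective at y_4 = 3.2: reduced costs (-0.2, -7.2), box minimizer x = (4.0, 4.0)
g(y_4) = b*y + (c1 - a1*y)*x1 + (c2 - a2*y)*x2 = 25*3.2 + (-0.2)*4.0 + (-7.2)*4.0 = 80.0 - 0.8 - 28.8 = 50.4


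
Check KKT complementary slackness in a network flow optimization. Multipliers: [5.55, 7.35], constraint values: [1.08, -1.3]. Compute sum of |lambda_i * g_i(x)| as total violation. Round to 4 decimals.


KKT complementary slackness check:
lambda_1 * g_1 = 5.55 * 1.08 = 5.994
lambda_2 * g_2 = 7.35 * -1.3 = -9.555
Total violation = 5.994 + 9.555 = 15.549


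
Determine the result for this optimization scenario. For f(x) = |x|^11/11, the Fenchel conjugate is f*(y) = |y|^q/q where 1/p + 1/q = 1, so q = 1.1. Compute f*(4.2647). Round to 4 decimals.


The conjugate exponent q satisfies 1/p + 1/q = 1.
p = 11, so q = 11/(11 - 1) = 1.1
|y|^q = 4.2647^1.1 = 4.9303
f*(4.2647) = 4.9303 / 1.1 = 4.4821


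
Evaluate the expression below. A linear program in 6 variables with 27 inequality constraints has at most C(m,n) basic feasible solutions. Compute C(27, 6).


Each vertex corresponds to some choice of n active constraints out of m, so the number of vertices is at most C(m, n) = m! / (n!(m-n)!).
m = 27, n = 6
Numerator: 27 * 26 * 25 * 24 * 23 * 22
Denominator: 6! = 720
C(27, 6) = 296010


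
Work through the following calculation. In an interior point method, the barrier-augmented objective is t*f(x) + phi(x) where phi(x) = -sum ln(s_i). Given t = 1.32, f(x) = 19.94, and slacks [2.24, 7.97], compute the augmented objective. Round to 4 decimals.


Step 1: Compute log-barrier.
ln values: [0.8065, 2.0757]
phi = -(0.8065 + 2.0757) = -2.8822
Step 2: Compute augmented objective.
t*f(x) = 1.32*19.94 = 26.3208
Total = 26.3208 - 2.8822 = 23.4386


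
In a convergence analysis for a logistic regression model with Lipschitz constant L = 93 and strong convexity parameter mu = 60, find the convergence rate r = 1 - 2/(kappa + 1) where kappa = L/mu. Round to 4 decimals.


Step 1: Compute the condition number.
kappa = L/mu = 93/60 = 1.55
Step 2: Compute the convergence rate.
r = 1 - 2/(kappa + 1) = 1 - 2*mu/(L + mu) = (L - mu)/(L + mu) = 33/153 = 0.2157


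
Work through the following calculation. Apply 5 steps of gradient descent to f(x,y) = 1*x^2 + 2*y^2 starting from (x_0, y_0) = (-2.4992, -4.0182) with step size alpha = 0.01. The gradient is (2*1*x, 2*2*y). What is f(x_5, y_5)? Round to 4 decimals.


Gradient descent on f(x,y) = 1*x^2 + 2*y^2.
Starting point: (-2.4992, -4.0182), alpha = 0.01
Step 1: grad_x = 2*1*-2.4992 = -4.9984, grad_y = 2*2*-4.0182 = -16.0728
  x_1 = -2.4992 - 0.01*-4.9984 = -2.4492
  y_1 = -4.0182 - 0.01*-16.0728 = -3.8575
Step 2: grad_x = 2*1*-2.4492 = -4.8984, grad_y = 2*2*-3.8575 = -15.4299
  x_2 = -2.4492 - 0.01*-4.8984 = -2.4002
  y_2 = -3.8575 - 0.01*-15.4299 = -3.7032
Step 3: grad_x = 2*1*-2.4002 = -4.8005, grad_y = 2*2*-3.7032 = -14.8127
  x_3 = -2.4002 - 0.01*-4.8005 = -2.3522
  y_3 = -3.7032 - 0.01*-14.8127 = -3.555
Step 4: grad_x = 2*1*-2.3522 = -4.7045, grad_y = 2*2*-3.555 = -14.2202
  x_4 = -2.3522 - 0.01*-4.7045 = -2.3052
  y_4 = -3.555 - 0.01*-14.2202 = -3.4128
Step 5: grad_x = 2*1*-2.3052 = -4.6104, grad_y = 2*2*-3.4128 = -13.6514
  x_5 = -2.3052 - 0.01*-4.6104 = -2.2591
  y_5 = -3.4128 - 0.01*-13.6514 = -3.2763
f(-2.2591, -3.2763) = 1*(-2.2591)^2 + 2*(-3.2763)^2 = 26.5721


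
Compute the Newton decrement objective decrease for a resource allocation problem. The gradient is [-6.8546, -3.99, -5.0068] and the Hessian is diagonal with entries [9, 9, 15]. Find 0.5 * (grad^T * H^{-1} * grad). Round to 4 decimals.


Step 1: H is diagonal, so H^(-1) * g = [-0.7616, -0.4433, -0.3338].
Step 2: g^T H^(-1) g = sum_i g_i^2 / H_ii
  = (-6.8546)^2/9 + (-3.99)^2/9 + (-5.0068)^2/15
  = 5.2206 + 1.7689 + 1.6712 = 8.6607
Step 3: Objective decrease = 0.5 * g^T H^(-1) g = 4.3304


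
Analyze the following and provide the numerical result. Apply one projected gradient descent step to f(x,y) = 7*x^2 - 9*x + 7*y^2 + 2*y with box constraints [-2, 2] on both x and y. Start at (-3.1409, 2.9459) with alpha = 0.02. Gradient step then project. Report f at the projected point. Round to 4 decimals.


Step 1: Compute gradient at (-3.1409, 2.9459).
grad_x = 2*7*-3.1409 - 9 = -52.9726
grad_y = 2*7*2.9459 + 2 = 43.2426
Step 2: Gradient step.
x_raw = -3.1409 - 0.02*-52.9726 = -2.0814
y_raw = 2.9459 - 0.02*43.2426 = 2.081
Step 3: Project onto [-2, 2].
x_proj = clip(-2.0814) = -2.0
y_proj = clip(2.081) = 2.0
Step 4: Evaluate f.
f(-2.0, 2.0) = 78.0


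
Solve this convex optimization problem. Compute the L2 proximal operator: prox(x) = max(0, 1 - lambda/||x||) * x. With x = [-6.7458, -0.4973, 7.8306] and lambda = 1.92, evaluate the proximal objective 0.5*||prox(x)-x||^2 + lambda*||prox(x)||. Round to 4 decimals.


Step 1: Compute ||x||.
||x|| = 10.3475
Step 2: Compute scaling factor.
scale = max(0, 1 - 1.92/10.3475) = 0.8144
Step 3: prox(x) = [-5.4941, -0.405, 6.3776]
||prox(x)|| = 8.4275
Step 4: Proximal objective.
0.5*||prox-x||^2 = 1.8432
lambda*||prox|| = 16.1808
Total = 18.0241
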